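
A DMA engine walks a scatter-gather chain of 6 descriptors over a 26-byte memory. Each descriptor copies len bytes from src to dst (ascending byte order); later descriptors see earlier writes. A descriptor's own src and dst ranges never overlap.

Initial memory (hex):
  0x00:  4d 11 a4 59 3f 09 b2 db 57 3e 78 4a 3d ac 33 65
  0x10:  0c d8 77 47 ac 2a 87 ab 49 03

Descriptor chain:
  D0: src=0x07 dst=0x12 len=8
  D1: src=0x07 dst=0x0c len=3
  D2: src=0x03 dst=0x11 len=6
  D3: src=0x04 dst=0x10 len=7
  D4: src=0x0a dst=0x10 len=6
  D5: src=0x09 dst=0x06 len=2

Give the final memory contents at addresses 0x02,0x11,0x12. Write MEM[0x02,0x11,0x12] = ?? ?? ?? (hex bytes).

D0: mem[0x12..0x19] <- [db 57 3e 78 4a 3d ac 33]
D1: mem[0x0c..0x0e] <- [db 57 3e]
D2: mem[0x11..0x16] <- [59 3f 09 b2 db 57]
D3: mem[0x10..0x16] <- [3f 09 b2 db 57 3e 78]
D4: mem[0x10..0x15] <- [78 4a db 57 3e 65]
D5: mem[0x06..0x07] <- [3e 78]
query mem[0x02]=0xa4, mem[0x11]=0x4a, mem[0x12]=0xdb

MEM[0x02,0x11,0x12] = a4 4a db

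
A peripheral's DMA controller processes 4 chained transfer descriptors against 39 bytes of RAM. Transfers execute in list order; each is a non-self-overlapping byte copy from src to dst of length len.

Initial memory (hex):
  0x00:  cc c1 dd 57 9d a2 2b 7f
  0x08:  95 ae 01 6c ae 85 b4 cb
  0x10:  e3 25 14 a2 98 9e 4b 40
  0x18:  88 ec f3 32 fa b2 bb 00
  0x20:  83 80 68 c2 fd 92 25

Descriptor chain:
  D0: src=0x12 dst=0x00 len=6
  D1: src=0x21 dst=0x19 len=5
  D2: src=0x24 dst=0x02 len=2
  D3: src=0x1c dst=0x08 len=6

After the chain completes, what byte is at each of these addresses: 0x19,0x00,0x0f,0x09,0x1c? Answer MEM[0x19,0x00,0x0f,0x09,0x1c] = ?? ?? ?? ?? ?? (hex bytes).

  after D0: wrote 6B at 0x00 = 14a2989e4b40
  after D1: wrote 5B at 0x19 = 8068c2fd92
  after D2: wrote 2B at 0x02 = fd92
  after D3: wrote 6B at 0x08 = fd92bb008380
query mem[0x19]=0x80, mem[0x00]=0x14, mem[0x0f]=0xcb, mem[0x09]=0x92, mem[0x1c]=0xfd

MEM[0x19,0x00,0x0f,0x09,0x1c] = 80 14 cb 92 fd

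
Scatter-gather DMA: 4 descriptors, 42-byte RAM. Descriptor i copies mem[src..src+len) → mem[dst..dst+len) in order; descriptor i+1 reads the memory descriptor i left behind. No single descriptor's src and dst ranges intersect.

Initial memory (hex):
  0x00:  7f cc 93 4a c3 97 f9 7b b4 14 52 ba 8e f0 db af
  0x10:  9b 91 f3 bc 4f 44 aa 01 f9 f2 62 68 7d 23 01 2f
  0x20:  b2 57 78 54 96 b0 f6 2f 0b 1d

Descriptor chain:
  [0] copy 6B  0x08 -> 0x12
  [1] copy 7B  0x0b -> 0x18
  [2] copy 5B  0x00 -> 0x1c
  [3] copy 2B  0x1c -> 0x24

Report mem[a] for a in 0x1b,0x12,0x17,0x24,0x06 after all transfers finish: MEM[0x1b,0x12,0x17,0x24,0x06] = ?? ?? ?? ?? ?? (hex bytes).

MEM[0x1b,0x12,0x17,0x24,0x06] = db b4 f0 7f f9

D0: mem[0x12..0x17] <- [b4 14 52 ba 8e f0]
D1: mem[0x18..0x1e] <- [ba 8e f0 db af 9b 91]
D2: mem[0x1c..0x20] <- [7f cc 93 4a c3]
D3: mem[0x24..0x25] <- [7f cc]
query mem[0x1b]=0xdb, mem[0x12]=0xb4, mem[0x17]=0xf0, mem[0x24]=0x7f, mem[0x06]=0xf9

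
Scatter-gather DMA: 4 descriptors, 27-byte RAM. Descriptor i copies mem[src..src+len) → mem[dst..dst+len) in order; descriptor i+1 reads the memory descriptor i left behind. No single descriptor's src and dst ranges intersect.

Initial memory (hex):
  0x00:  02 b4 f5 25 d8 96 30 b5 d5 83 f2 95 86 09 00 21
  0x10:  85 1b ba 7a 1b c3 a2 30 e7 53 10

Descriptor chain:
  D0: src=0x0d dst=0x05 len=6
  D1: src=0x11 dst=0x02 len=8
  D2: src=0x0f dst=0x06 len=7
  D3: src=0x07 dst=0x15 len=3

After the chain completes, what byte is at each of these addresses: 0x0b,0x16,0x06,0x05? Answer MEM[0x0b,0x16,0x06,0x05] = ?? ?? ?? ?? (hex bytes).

MEM[0x0b,0x16,0x06,0x05] = 1b 1b 21 1b

D0: mem[0x05..0x0a] <- [09 00 21 85 1b ba]
D1: mem[0x02..0x09] <- [1b ba 7a 1b c3 a2 30 e7]
D2: mem[0x06..0x0c] <- [21 85 1b ba 7a 1b c3]
D3: mem[0x15..0x17] <- [85 1b ba]
query mem[0x0b]=0x1b, mem[0x16]=0x1b, mem[0x06]=0x21, mem[0x05]=0x1b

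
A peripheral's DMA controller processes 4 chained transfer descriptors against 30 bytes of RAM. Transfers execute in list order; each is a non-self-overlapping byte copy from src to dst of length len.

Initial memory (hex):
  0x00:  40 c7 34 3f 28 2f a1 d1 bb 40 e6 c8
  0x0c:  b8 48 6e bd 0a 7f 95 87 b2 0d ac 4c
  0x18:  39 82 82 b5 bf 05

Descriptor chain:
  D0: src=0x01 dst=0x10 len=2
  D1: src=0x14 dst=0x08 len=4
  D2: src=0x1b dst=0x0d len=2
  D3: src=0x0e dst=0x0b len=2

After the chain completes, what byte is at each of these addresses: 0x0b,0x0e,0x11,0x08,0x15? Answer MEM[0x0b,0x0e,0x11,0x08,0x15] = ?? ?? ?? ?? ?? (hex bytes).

[0] 0x01->0x10 len=2 : c7 34
[1] 0x14->0x08 len=4 : b2 0d ac 4c
[2] 0x1b->0x0d len=2 : b5 bf
[3] 0x0e->0x0b len=2 : bf bd
query mem[0x0b]=0xbf, mem[0x0e]=0xbf, mem[0x11]=0x34, mem[0x08]=0xb2, mem[0x15]=0x0d

MEM[0x0b,0x0e,0x11,0x08,0x15] = bf bf 34 b2 0d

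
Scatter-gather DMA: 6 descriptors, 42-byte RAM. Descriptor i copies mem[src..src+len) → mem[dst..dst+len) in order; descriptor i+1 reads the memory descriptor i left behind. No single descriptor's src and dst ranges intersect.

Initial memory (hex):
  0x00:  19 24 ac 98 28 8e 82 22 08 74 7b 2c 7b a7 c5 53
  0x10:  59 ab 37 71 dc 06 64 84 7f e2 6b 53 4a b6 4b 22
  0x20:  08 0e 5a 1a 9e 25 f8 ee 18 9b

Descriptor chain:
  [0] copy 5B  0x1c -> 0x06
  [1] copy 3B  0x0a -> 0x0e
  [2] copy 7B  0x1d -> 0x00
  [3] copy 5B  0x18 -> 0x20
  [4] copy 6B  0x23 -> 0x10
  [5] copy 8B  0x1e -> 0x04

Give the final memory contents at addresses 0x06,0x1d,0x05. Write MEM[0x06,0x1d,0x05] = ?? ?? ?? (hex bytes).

[0] 0x1c->0x06 len=5 : 4a b6 4b 22 08
[1] 0x0a->0x0e len=3 : 08 2c 7b
[2] 0x1d->0x00 len=7 : b6 4b 22 08 0e 5a 1a
[3] 0x18->0x20 len=5 : 7f e2 6b 53 4a
[4] 0x23->0x10 len=6 : 53 4a 25 f8 ee 18
[5] 0x1e->0x04 len=8 : 4b 22 7f e2 6b 53 4a 25
query mem[0x06]=0x7f, mem[0x1d]=0xb6, mem[0x05]=0x22

MEM[0x06,0x1d,0x05] = 7f b6 22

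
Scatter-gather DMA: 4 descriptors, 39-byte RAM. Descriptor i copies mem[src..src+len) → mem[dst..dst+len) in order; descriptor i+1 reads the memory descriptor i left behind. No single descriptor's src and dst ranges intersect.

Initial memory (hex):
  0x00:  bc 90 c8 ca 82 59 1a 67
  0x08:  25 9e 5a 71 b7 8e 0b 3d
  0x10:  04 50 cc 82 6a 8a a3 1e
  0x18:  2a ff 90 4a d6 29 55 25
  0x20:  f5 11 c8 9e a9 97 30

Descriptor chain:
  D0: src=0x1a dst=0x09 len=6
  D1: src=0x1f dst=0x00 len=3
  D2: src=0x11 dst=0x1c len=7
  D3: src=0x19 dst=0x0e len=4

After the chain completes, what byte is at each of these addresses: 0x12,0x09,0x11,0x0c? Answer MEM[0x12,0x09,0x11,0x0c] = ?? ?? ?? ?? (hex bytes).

MEM[0x12,0x09,0x11,0x0c] = cc 90 50 29

D0: mem[0x09..0x0e] <- [90 4a d6 29 55 25]
D1: mem[0x00..0x02] <- [25 f5 11]
D2: mem[0x1c..0x22] <- [50 cc 82 6a 8a a3 1e]
D3: mem[0x0e..0x11] <- [ff 90 4a 50]
query mem[0x12]=0xcc, mem[0x09]=0x90, mem[0x11]=0x50, mem[0x0c]=0x29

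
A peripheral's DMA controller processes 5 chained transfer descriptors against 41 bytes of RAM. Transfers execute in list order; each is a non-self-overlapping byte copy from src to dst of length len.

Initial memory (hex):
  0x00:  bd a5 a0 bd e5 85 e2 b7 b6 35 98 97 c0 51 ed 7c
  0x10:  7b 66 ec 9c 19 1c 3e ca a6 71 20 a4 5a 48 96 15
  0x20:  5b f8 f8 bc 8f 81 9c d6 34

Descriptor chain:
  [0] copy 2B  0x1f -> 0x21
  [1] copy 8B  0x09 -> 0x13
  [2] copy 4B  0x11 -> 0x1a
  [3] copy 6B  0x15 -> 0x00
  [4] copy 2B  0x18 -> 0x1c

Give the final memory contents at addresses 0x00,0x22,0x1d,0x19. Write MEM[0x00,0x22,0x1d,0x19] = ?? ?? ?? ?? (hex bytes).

MEM[0x00,0x22,0x1d,0x19] = 97 5b 7c 7c

#0 dst[0x21+2] := {0x15,0x5b}
#1 dst[0x13+8] := {0x35,0x98,0x97,0xc0,0x51,0xed,0x7c,0x7b}
#2 dst[0x1a+4] := {0x66,0xec,0x35,0x98}
#3 dst[0x00+6] := {0x97,0xc0,0x51,0xed,0x7c,0x66}
#4 dst[0x1c+2] := {0xed,0x7c}
query mem[0x00]=0x97, mem[0x22]=0x5b, mem[0x1d]=0x7c, mem[0x19]=0x7c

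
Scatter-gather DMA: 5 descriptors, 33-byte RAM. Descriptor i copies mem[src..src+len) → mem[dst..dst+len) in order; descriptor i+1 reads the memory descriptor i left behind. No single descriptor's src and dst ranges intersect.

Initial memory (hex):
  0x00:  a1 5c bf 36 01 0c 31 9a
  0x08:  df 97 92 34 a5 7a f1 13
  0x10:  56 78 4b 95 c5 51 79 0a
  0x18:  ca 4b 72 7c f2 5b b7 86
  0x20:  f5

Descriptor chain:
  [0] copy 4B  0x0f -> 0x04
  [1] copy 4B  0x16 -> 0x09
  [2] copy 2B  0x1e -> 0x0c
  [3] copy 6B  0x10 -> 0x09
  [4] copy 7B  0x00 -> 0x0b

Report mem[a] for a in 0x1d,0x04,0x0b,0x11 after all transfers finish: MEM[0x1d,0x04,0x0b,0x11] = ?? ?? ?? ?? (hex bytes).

  after D0: wrote 4B at 0x04 = 1356784b
  after D1: wrote 4B at 0x09 = 790aca4b
  after D2: wrote 2B at 0x0c = b786
  after D3: wrote 6B at 0x09 = 56784b95c551
  after D4: wrote 7B at 0x0b = a15cbf36135678
query mem[0x1d]=0x5b, mem[0x04]=0x13, mem[0x0b]=0xa1, mem[0x11]=0x78

MEM[0x1d,0x04,0x0b,0x11] = 5b 13 a1 78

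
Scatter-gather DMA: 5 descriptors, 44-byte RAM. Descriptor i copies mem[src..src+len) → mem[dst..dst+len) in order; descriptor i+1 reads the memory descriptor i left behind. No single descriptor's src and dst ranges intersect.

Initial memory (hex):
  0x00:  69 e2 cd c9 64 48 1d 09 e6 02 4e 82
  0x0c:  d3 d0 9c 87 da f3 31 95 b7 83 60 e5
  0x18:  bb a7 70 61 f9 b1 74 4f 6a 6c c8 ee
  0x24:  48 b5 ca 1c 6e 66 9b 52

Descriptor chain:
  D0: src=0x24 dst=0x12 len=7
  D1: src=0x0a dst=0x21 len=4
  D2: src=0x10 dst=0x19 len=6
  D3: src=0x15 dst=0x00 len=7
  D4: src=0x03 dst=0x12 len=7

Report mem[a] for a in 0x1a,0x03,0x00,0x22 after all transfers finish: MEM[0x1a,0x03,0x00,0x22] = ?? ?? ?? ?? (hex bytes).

MEM[0x1a,0x03,0x00,0x22] = f3 9b 1c 82

[0] 0x24->0x12 len=7 : 48 b5 ca 1c 6e 66 9b
[1] 0x0a->0x21 len=4 : 4e 82 d3 d0
[2] 0x10->0x19 len=6 : da f3 48 b5 ca 1c
[3] 0x15->0x00 len=7 : 1c 6e 66 9b da f3 48
[4] 0x03->0x12 len=7 : 9b da f3 48 09 e6 02
query mem[0x1a]=0xf3, mem[0x03]=0x9b, mem[0x00]=0x1c, mem[0x22]=0x82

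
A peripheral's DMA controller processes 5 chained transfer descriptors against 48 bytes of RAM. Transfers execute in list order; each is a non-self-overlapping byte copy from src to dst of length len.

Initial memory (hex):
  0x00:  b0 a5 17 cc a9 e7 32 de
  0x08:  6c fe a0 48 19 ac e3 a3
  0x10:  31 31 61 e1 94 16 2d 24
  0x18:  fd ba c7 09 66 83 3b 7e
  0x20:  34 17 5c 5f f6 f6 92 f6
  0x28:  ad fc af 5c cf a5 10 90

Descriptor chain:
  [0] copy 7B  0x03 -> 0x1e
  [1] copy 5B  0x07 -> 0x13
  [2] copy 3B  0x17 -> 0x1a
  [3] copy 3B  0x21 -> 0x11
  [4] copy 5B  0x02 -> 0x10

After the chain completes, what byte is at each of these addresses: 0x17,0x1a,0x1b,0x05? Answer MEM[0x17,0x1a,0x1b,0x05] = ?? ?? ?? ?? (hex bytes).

  after D0: wrote 7B at 0x1e = cca9e732de6cfe
  after D1: wrote 5B at 0x13 = de6cfea048
  after D2: wrote 3B at 0x1a = 48fdba
  after D3: wrote 3B at 0x11 = 32de6c
  after D4: wrote 5B at 0x10 = 17cca9e732
query mem[0x17]=0x48, mem[0x1a]=0x48, mem[0x1b]=0xfd, mem[0x05]=0xe7

MEM[0x17,0x1a,0x1b,0x05] = 48 48 fd e7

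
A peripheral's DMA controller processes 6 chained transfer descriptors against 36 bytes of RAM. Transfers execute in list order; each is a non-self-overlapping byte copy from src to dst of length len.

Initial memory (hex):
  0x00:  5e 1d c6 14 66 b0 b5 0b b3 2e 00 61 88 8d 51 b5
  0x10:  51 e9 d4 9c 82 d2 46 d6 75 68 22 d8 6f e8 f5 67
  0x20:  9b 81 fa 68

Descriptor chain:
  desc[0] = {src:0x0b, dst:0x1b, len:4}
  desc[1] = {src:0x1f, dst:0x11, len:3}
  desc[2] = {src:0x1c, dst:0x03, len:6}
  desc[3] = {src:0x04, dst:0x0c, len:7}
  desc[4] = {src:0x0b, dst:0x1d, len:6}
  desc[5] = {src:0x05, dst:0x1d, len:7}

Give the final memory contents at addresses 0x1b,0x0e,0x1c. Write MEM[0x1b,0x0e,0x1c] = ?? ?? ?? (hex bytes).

  after D0: wrote 4B at 0x1b = 61888d51
  after D1: wrote 3B at 0x11 = 679b81
  after D2: wrote 6B at 0x03 = 888d51679b81
  after D3: wrote 7B at 0x0c = 8d51679b812e00
  after D4: wrote 6B at 0x1d = 618d51679b81
  after D5: wrote 7B at 0x1d = 51679b812e0061
query mem[0x1b]=0x61, mem[0x0e]=0x67, mem[0x1c]=0x88

MEM[0x1b,0x0e,0x1c] = 61 67 88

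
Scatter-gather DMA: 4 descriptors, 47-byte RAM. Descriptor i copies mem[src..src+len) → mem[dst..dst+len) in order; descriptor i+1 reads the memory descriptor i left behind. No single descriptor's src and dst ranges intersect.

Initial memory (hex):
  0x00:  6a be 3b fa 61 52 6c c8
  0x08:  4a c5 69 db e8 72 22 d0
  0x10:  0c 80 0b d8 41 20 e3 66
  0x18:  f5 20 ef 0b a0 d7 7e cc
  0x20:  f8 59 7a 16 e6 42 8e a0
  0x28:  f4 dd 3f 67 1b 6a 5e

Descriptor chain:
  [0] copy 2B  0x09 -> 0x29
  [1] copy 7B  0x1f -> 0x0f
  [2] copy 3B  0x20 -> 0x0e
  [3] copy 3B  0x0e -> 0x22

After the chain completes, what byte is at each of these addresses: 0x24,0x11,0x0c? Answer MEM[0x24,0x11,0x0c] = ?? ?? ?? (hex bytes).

MEM[0x24,0x11,0x0c] = 7a 59 e8

  after D0: wrote 2B at 0x29 = c569
  after D1: wrote 7B at 0x0f = ccf8597a16e642
  after D2: wrote 3B at 0x0e = f8597a
  after D3: wrote 3B at 0x22 = f8597a
query mem[0x24]=0x7a, mem[0x11]=0x59, mem[0x0c]=0xe8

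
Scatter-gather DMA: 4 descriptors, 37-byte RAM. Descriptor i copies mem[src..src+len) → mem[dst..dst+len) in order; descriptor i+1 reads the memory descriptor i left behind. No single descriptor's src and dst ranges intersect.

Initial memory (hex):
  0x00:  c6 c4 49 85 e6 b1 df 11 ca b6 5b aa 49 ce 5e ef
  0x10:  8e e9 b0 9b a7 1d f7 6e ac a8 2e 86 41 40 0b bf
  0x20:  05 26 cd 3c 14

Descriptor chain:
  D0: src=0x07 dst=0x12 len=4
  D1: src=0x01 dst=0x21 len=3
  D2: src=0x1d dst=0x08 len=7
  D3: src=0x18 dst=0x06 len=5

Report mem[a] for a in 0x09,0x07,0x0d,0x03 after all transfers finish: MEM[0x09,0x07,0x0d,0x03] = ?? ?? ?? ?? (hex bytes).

D0: mem[0x12..0x15] <- [11 ca b6 5b]
D1: mem[0x21..0x23] <- [c4 49 85]
D2: mem[0x08..0x0e] <- [40 0b bf 05 c4 49 85]
D3: mem[0x06..0x0a] <- [ac a8 2e 86 41]
query mem[0x09]=0x86, mem[0x07]=0xa8, mem[0x0d]=0x49, mem[0x03]=0x85

MEM[0x09,0x07,0x0d,0x03] = 86 a8 49 85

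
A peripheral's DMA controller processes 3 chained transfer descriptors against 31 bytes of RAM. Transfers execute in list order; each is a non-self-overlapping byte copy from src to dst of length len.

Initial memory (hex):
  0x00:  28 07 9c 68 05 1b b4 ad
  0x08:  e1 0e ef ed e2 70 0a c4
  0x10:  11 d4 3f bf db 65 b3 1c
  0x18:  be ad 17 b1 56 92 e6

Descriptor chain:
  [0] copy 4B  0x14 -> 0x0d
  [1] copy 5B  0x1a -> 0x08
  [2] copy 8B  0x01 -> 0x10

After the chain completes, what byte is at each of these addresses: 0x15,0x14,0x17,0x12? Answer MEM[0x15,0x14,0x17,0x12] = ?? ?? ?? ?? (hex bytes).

MEM[0x15,0x14,0x17,0x12] = b4 1b 17 68

  after D0: wrote 4B at 0x0d = db65b31c
  after D1: wrote 5B at 0x08 = 17b15692e6
  after D2: wrote 8B at 0x10 = 079c68051bb4ad17
query mem[0x15]=0xb4, mem[0x14]=0x1b, mem[0x17]=0x17, mem[0x12]=0x68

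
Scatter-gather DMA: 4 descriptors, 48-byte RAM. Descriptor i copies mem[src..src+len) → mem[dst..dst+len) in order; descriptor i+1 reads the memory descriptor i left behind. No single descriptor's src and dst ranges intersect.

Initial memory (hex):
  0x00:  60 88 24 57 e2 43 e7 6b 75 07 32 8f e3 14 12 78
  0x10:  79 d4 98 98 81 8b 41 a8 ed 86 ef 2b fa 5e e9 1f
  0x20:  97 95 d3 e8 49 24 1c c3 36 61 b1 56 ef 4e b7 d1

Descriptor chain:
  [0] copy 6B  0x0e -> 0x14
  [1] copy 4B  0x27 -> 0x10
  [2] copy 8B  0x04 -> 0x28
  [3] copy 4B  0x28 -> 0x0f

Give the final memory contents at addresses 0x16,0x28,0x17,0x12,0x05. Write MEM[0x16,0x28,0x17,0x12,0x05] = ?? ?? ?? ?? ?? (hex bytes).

MEM[0x16,0x28,0x17,0x12,0x05] = 79 e2 d4 6b 43

[0] 0x0e->0x14 len=6 : 12 78 79 d4 98 98
[1] 0x27->0x10 len=4 : c3 36 61 b1
[2] 0x04->0x28 len=8 : e2 43 e7 6b 75 07 32 8f
[3] 0x28->0x0f len=4 : e2 43 e7 6b
query mem[0x16]=0x79, mem[0x28]=0xe2, mem[0x17]=0xd4, mem[0x12]=0x6b, mem[0x05]=0x43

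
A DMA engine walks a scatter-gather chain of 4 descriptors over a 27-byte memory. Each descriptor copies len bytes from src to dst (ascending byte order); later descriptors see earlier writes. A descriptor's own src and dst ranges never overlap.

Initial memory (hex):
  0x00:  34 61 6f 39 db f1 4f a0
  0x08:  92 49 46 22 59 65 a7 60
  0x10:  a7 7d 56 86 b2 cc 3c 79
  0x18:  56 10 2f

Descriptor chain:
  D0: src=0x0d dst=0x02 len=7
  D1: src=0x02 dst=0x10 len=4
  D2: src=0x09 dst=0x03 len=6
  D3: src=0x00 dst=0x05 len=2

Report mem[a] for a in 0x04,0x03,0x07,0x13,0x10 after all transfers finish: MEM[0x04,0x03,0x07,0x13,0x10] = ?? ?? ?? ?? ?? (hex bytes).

#0 dst[0x02+7] := {0x65,0xa7,0x60,0xa7,0x7d,0x56,0x86}
#1 dst[0x10+4] := {0x65,0xa7,0x60,0xa7}
#2 dst[0x03+6] := {0x49,0x46,0x22,0x59,0x65,0xa7}
#3 dst[0x05+2] := {0x34,0x61}
query mem[0x04]=0x46, mem[0x03]=0x49, mem[0x07]=0x65, mem[0x13]=0xa7, mem[0x10]=0x65

MEM[0x04,0x03,0x07,0x13,0x10] = 46 49 65 a7 65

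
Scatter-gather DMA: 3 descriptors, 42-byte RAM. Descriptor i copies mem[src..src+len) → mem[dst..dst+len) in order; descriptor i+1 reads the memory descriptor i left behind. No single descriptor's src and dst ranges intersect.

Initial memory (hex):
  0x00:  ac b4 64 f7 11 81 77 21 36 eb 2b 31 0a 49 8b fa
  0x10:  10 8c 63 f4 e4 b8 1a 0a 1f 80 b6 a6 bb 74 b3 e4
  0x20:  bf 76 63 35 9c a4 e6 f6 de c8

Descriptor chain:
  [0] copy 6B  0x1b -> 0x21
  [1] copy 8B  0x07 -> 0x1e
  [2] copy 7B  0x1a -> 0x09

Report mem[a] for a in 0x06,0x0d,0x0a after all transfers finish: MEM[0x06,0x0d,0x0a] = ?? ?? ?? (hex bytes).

MEM[0x06,0x0d,0x0a] = 77 21 a6

[0] 0x1b->0x21 len=6 : a6 bb 74 b3 e4 bf
[1] 0x07->0x1e len=8 : 21 36 eb 2b 31 0a 49 8b
[2] 0x1a->0x09 len=7 : b6 a6 bb 74 21 36 eb
query mem[0x06]=0x77, mem[0x0d]=0x21, mem[0x0a]=0xa6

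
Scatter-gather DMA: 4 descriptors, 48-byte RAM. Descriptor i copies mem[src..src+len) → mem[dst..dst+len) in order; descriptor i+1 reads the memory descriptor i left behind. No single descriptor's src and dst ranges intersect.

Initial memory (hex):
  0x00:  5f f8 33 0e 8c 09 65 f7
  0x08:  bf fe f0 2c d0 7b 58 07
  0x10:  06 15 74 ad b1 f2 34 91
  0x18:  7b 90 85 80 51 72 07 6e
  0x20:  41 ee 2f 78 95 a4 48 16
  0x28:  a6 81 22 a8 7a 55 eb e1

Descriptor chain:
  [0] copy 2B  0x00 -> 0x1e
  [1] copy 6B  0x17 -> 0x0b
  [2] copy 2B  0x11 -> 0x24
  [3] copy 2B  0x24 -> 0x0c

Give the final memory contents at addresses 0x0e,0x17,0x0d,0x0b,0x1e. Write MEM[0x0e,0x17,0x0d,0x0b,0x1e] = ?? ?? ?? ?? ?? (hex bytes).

  after D0: wrote 2B at 0x1e = 5ff8
  after D1: wrote 6B at 0x0b = 917b90858051
  after D2: wrote 2B at 0x24 = 1574
  after D3: wrote 2B at 0x0c = 1574
query mem[0x0e]=0x85, mem[0x17]=0x91, mem[0x0d]=0x74, mem[0x0b]=0x91, mem[0x1e]=0x5f

MEM[0x0e,0x17,0x0d,0x0b,0x1e] = 85 91 74 91 5f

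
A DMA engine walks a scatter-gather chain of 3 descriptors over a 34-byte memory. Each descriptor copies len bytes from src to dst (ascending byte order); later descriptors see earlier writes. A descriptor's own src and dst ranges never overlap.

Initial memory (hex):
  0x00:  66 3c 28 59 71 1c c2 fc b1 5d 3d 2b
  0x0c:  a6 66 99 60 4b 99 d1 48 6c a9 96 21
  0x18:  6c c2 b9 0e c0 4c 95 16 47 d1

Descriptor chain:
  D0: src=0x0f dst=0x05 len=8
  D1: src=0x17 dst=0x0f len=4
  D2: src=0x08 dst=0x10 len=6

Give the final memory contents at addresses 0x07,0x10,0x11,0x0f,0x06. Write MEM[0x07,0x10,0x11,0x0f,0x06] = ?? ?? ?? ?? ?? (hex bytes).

[0] 0x0f->0x05 len=8 : 60 4b 99 d1 48 6c a9 96
[1] 0x17->0x0f len=4 : 21 6c c2 b9
[2] 0x08->0x10 len=6 : d1 48 6c a9 96 66
query mem[0x07]=0x99, mem[0x10]=0xd1, mem[0x11]=0x48, mem[0x0f]=0x21, mem[0x06]=0x4b

MEM[0x07,0x10,0x11,0x0f,0x06] = 99 d1 48 21 4b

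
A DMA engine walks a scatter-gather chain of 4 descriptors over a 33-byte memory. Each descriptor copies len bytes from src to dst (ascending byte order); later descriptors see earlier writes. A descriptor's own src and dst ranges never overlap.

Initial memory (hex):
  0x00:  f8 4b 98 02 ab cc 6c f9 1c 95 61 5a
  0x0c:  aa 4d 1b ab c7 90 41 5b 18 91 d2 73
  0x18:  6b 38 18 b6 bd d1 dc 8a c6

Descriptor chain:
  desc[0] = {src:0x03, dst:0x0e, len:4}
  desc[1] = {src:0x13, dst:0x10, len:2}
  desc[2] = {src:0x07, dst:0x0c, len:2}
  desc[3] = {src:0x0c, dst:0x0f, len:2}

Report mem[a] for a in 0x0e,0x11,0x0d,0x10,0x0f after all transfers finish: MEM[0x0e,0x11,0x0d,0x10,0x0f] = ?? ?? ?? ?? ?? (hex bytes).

MEM[0x0e,0x11,0x0d,0x10,0x0f] = 02 18 1c 1c f9

#0 dst[0x0e+4] := {0x02,0xab,0xcc,0x6c}
#1 dst[0x10+2] := {0x5b,0x18}
#2 dst[0x0c+2] := {0xf9,0x1c}
#3 dst[0x0f+2] := {0xf9,0x1c}
query mem[0x0e]=0x02, mem[0x11]=0x18, mem[0x0d]=0x1c, mem[0x10]=0x1c, mem[0x0f]=0xf9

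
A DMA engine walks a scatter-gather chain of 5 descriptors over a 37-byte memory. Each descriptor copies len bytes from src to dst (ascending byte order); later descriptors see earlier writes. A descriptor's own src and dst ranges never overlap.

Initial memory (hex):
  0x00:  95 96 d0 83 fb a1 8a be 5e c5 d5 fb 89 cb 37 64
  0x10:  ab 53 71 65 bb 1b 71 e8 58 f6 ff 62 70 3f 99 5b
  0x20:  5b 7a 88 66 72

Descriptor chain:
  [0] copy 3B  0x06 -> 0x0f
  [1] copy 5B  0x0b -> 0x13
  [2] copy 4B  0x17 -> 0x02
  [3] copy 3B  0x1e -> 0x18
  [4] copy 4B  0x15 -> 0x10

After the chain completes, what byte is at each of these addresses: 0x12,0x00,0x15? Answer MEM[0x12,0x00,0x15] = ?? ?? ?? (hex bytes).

MEM[0x12,0x00,0x15] = 8a 95 cb

[0] 0x06->0x0f len=3 : 8a be 5e
[1] 0x0b->0x13 len=5 : fb 89 cb 37 8a
[2] 0x17->0x02 len=4 : 8a 58 f6 ff
[3] 0x1e->0x18 len=3 : 99 5b 5b
[4] 0x15->0x10 len=4 : cb 37 8a 99
query mem[0x12]=0x8a, mem[0x00]=0x95, mem[0x15]=0xcb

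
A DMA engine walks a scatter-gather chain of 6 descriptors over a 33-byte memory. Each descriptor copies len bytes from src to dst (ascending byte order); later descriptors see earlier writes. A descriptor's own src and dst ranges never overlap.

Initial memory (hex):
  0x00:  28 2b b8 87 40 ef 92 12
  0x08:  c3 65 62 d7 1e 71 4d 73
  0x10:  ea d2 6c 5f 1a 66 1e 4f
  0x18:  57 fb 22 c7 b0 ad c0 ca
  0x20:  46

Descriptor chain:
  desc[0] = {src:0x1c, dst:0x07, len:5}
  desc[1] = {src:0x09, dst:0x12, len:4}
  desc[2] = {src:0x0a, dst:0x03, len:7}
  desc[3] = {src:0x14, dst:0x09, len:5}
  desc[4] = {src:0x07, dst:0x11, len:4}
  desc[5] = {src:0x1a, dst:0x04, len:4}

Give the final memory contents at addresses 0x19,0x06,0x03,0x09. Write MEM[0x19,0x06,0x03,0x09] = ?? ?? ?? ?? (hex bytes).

[0] 0x1c->0x07 len=5 : b0 ad c0 ca 46
[1] 0x09->0x12 len=4 : c0 ca 46 1e
[2] 0x0a->0x03 len=7 : ca 46 1e 71 4d 73 ea
[3] 0x14->0x09 len=5 : 46 1e 1e 4f 57
[4] 0x07->0x11 len=4 : 4d 73 46 1e
[5] 0x1a->0x04 len=4 : 22 c7 b0 ad
query mem[0x19]=0xfb, mem[0x06]=0xb0, mem[0x03]=0xca, mem[0x09]=0x46

MEM[0x19,0x06,0x03,0x09] = fb b0 ca 46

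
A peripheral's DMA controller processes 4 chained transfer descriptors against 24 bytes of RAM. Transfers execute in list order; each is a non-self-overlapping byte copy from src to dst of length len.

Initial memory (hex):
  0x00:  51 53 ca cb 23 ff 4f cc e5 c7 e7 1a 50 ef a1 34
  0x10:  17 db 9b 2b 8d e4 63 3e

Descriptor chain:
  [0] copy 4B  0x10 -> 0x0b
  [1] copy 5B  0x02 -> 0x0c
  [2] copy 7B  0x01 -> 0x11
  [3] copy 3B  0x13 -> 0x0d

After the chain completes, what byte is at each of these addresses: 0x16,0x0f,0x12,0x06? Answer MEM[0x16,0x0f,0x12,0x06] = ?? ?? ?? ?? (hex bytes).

MEM[0x16,0x0f,0x12,0x06] = 4f ff ca 4f

[0] 0x10->0x0b len=4 : 17 db 9b 2b
[1] 0x02->0x0c len=5 : ca cb 23 ff 4f
[2] 0x01->0x11 len=7 : 53 ca cb 23 ff 4f cc
[3] 0x13->0x0d len=3 : cb 23 ff
query mem[0x16]=0x4f, mem[0x0f]=0xff, mem[0x12]=0xca, mem[0x06]=0x4f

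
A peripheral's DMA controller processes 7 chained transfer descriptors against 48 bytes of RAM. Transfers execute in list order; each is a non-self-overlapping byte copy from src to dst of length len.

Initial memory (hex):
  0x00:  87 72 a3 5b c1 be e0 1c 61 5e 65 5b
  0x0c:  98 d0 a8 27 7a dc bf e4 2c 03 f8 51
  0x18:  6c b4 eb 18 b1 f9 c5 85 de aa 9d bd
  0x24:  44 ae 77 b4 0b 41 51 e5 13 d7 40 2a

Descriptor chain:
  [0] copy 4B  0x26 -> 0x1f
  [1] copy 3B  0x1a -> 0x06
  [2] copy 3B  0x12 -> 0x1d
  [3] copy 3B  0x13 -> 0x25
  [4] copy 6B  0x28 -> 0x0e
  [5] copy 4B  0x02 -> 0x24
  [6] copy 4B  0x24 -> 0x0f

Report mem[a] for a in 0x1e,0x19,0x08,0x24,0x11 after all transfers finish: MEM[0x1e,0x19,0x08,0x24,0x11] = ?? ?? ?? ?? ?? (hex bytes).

  after D0: wrote 4B at 0x1f = 77b40b41
  after D1: wrote 3B at 0x06 = eb18b1
  after D2: wrote 3B at 0x1d = bfe42c
  after D3: wrote 3B at 0x25 = e42c03
  after D4: wrote 6B at 0x0e = 0b4151e513d7
  after D5: wrote 4B at 0x24 = a35bc1be
  after D6: wrote 4B at 0x0f = a35bc1be
query mem[0x1e]=0xe4, mem[0x19]=0xb4, mem[0x08]=0xb1, mem[0x24]=0xa3, mem[0x11]=0xc1

MEM[0x1e,0x19,0x08,0x24,0x11] = e4 b4 b1 a3 c1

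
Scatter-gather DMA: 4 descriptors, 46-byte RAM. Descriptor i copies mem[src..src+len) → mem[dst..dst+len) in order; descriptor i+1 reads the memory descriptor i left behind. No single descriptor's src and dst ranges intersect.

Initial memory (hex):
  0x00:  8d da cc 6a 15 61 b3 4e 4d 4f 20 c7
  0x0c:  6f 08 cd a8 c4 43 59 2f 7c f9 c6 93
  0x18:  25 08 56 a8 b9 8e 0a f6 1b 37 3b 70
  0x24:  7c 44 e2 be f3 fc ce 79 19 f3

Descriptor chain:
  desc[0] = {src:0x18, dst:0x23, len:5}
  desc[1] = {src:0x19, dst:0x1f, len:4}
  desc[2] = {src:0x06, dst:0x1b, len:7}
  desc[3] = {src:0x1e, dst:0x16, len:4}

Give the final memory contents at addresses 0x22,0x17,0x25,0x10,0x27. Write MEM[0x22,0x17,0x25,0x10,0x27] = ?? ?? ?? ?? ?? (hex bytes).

MEM[0x22,0x17,0x25,0x10,0x27] = b9 20 56 c4 b9

  after D0: wrote 5B at 0x23 = 250856a8b9
  after D1: wrote 4B at 0x1f = 0856a8b9
  after D2: wrote 7B at 0x1b = b34e4d4f20c76f
  after D3: wrote 4B at 0x16 = 4f20c76f
query mem[0x22]=0xb9, mem[0x17]=0x20, mem[0x25]=0x56, mem[0x10]=0xc4, mem[0x27]=0xb9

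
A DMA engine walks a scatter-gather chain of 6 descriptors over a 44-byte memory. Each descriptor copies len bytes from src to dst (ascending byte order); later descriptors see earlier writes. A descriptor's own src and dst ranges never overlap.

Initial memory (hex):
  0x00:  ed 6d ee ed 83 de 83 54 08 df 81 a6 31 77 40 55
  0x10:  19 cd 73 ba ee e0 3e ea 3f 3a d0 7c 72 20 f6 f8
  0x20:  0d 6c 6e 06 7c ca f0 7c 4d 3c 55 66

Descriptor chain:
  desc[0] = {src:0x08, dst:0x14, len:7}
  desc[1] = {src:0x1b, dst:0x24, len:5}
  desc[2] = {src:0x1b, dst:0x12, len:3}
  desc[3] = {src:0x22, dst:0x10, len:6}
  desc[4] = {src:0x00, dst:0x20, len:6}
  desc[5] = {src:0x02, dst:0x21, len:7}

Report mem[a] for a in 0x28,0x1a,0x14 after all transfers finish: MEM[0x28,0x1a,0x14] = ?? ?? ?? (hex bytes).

MEM[0x28,0x1a,0x14] = f8 40 20

[0] 0x08->0x14 len=7 : 08 df 81 a6 31 77 40
[1] 0x1b->0x24 len=5 : 7c 72 20 f6 f8
[2] 0x1b->0x12 len=3 : 7c 72 20
[3] 0x22->0x10 len=6 : 6e 06 7c 72 20 f6
[4] 0x00->0x20 len=6 : ed 6d ee ed 83 de
[5] 0x02->0x21 len=7 : ee ed 83 de 83 54 08
query mem[0x28]=0xf8, mem[0x1a]=0x40, mem[0x14]=0x20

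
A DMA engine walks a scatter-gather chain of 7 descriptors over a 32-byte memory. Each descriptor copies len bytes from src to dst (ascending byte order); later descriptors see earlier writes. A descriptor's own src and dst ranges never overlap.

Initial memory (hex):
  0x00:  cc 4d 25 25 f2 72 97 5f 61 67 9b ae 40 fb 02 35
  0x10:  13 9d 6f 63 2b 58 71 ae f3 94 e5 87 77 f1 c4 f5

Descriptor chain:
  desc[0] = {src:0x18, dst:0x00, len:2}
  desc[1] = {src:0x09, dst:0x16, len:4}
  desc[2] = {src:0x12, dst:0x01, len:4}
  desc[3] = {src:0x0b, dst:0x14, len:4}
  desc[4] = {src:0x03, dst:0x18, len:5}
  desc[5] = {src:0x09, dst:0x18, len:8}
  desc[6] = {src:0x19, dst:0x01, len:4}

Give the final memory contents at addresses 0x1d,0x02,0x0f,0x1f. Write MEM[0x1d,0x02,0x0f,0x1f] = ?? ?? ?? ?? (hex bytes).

MEM[0x1d,0x02,0x0f,0x1f] = 02 ae 35 13

D0: mem[0x00..0x01] <- [f3 94]
D1: mem[0x16..0x19] <- [67 9b ae 40]
D2: mem[0x01..0x04] <- [6f 63 2b 58]
D3: mem[0x14..0x17] <- [ae 40 fb 02]
D4: mem[0x18..0x1c] <- [2b 58 72 97 5f]
D5: mem[0x18..0x1f] <- [67 9b ae 40 fb 02 35 13]
D6: mem[0x01..0x04] <- [9b ae 40 fb]
query mem[0x1d]=0x02, mem[0x02]=0xae, mem[0x0f]=0x35, mem[0x1f]=0x13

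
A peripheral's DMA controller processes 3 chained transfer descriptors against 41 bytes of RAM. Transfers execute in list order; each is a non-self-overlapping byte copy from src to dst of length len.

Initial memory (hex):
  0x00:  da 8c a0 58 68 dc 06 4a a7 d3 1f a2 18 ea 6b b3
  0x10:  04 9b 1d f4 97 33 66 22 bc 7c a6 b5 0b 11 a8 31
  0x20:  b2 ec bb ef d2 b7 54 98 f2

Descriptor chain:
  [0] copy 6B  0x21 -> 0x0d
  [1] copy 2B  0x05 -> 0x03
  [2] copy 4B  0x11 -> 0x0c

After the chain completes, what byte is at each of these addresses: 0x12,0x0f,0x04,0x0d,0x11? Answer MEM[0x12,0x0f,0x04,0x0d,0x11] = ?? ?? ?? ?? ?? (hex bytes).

#0 dst[0x0d+6] := {0xec,0xbb,0xef,0xd2,0xb7,0x54}
#1 dst[0x03+2] := {0xdc,0x06}
#2 dst[0x0c+4] := {0xb7,0x54,0xf4,0x97}
query mem[0x12]=0x54, mem[0x0f]=0x97, mem[0x04]=0x06, mem[0x0d]=0x54, mem[0x11]=0xb7

MEM[0x12,0x0f,0x04,0x0d,0x11] = 54 97 06 54 b7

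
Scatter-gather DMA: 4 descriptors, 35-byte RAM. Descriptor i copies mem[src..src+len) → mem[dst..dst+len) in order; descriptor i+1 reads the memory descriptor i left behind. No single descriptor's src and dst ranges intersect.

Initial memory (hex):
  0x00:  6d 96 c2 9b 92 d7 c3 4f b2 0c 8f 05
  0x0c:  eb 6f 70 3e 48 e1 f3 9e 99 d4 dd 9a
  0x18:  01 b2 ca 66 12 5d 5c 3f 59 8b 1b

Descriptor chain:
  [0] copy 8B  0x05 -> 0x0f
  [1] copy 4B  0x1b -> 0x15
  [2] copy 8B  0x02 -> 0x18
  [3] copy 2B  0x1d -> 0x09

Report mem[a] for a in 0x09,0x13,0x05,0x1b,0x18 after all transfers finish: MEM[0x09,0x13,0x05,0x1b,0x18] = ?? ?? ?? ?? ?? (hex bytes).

MEM[0x09,0x13,0x05,0x1b,0x18] = 4f 0c d7 d7 c2

[0] 0x05->0x0f len=8 : d7 c3 4f b2 0c 8f 05 eb
[1] 0x1b->0x15 len=4 : 66 12 5d 5c
[2] 0x02->0x18 len=8 : c2 9b 92 d7 c3 4f b2 0c
[3] 0x1d->0x09 len=2 : 4f b2
query mem[0x09]=0x4f, mem[0x13]=0x0c, mem[0x05]=0xd7, mem[0x1b]=0xd7, mem[0x18]=0xc2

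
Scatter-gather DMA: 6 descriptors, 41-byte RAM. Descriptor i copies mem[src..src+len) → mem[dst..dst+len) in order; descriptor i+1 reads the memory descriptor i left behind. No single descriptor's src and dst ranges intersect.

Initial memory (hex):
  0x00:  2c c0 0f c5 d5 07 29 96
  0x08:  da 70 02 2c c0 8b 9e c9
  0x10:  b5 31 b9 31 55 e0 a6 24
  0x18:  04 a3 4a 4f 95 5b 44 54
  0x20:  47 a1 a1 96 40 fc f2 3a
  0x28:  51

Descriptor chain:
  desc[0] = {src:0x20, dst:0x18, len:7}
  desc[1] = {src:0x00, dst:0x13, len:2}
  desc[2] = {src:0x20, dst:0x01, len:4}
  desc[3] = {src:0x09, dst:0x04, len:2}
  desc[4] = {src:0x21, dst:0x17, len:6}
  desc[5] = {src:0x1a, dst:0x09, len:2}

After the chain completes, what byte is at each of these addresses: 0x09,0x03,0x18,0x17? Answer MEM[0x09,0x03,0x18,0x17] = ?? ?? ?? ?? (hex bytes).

MEM[0x09,0x03,0x18,0x17] = 40 a1 a1 a1

  after D0: wrote 7B at 0x18 = 47a1a19640fcf2
  after D1: wrote 2B at 0x13 = 2cc0
  after D2: wrote 4B at 0x01 = 47a1a196
  after D3: wrote 2B at 0x04 = 7002
  after D4: wrote 6B at 0x17 = a1a19640fcf2
  after D5: wrote 2B at 0x09 = 40fc
query mem[0x09]=0x40, mem[0x03]=0xa1, mem[0x18]=0xa1, mem[0x17]=0xa1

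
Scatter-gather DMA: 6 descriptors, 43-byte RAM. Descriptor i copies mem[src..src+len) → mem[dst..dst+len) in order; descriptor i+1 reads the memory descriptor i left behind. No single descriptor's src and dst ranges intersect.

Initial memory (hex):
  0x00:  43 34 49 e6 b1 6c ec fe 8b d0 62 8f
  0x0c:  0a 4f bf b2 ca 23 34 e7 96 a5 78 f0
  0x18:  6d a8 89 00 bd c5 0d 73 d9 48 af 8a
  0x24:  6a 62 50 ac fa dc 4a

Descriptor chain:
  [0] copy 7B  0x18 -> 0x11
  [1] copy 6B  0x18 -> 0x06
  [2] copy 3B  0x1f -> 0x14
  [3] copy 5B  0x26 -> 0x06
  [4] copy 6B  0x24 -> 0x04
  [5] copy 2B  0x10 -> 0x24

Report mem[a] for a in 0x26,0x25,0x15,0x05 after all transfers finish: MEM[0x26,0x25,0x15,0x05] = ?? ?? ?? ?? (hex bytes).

MEM[0x26,0x25,0x15,0x05] = 50 6d d9 62

D0: mem[0x11..0x17] <- [6d a8 89 00 bd c5 0d]
D1: mem[0x06..0x0b] <- [6d a8 89 00 bd c5]
D2: mem[0x14..0x16] <- [73 d9 48]
D3: mem[0x06..0x0a] <- [50 ac fa dc 4a]
D4: mem[0x04..0x09] <- [6a 62 50 ac fa dc]
D5: mem[0x24..0x25] <- [ca 6d]
query mem[0x26]=0x50, mem[0x25]=0x6d, mem[0x15]=0xd9, mem[0x05]=0x62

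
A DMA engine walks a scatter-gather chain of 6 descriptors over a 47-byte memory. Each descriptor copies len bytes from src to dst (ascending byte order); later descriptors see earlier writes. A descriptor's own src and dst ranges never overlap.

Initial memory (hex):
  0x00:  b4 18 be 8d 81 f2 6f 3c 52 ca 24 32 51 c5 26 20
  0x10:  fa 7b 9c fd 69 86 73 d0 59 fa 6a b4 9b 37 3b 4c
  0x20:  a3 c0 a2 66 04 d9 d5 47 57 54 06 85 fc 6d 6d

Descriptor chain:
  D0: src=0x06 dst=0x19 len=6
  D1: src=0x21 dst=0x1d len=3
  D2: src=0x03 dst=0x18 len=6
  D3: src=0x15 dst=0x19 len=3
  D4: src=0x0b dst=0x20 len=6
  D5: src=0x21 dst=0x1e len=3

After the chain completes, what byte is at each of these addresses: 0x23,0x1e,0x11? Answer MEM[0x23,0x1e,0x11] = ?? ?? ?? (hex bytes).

MEM[0x23,0x1e,0x11] = 26 51 7b

D0: mem[0x19..0x1e] <- [6f 3c 52 ca 24 32]
D1: mem[0x1d..0x1f] <- [c0 a2 66]
D2: mem[0x18..0x1d] <- [8d 81 f2 6f 3c 52]
D3: mem[0x19..0x1b] <- [86 73 d0]
D4: mem[0x20..0x25] <- [32 51 c5 26 20 fa]
D5: mem[0x1e..0x20] <- [51 c5 26]
query mem[0x23]=0x26, mem[0x1e]=0x51, mem[0x11]=0x7b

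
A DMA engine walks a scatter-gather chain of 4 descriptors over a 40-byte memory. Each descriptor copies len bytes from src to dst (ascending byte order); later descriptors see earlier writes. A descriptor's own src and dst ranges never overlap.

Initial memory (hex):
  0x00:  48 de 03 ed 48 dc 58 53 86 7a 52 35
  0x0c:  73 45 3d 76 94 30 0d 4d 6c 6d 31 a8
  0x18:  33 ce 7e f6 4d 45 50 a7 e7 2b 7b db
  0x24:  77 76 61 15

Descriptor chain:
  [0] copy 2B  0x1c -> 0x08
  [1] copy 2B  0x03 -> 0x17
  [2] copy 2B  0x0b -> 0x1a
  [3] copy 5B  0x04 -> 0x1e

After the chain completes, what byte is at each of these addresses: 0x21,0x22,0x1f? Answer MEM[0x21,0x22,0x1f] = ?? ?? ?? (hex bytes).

MEM[0x21,0x22,0x1f] = 53 4d dc

  after D0: wrote 2B at 0x08 = 4d45
  after D1: wrote 2B at 0x17 = ed48
  after D2: wrote 2B at 0x1a = 3573
  after D3: wrote 5B at 0x1e = 48dc58534d
query mem[0x21]=0x53, mem[0x22]=0x4d, mem[0x1f]=0xdc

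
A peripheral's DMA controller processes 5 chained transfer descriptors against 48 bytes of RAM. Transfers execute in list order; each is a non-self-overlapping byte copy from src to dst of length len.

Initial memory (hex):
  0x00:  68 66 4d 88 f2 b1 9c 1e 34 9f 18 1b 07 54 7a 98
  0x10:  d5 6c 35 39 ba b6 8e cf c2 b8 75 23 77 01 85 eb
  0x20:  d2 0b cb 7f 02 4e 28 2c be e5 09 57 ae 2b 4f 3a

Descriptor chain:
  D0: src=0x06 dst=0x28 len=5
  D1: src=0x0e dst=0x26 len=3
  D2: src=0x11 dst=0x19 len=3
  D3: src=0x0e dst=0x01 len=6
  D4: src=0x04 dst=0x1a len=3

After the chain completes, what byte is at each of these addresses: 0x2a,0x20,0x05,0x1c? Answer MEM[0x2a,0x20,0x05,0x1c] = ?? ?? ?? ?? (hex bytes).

MEM[0x2a,0x20,0x05,0x1c] = 34 d2 35 39

#0 dst[0x28+5] := {0x9c,0x1e,0x34,0x9f,0x18}
#1 dst[0x26+3] := {0x7a,0x98,0xd5}
#2 dst[0x19+3] := {0x6c,0x35,0x39}
#3 dst[0x01+6] := {0x7a,0x98,0xd5,0x6c,0x35,0x39}
#4 dst[0x1a+3] := {0x6c,0x35,0x39}
query mem[0x2a]=0x34, mem[0x20]=0xd2, mem[0x05]=0x35, mem[0x1c]=0x39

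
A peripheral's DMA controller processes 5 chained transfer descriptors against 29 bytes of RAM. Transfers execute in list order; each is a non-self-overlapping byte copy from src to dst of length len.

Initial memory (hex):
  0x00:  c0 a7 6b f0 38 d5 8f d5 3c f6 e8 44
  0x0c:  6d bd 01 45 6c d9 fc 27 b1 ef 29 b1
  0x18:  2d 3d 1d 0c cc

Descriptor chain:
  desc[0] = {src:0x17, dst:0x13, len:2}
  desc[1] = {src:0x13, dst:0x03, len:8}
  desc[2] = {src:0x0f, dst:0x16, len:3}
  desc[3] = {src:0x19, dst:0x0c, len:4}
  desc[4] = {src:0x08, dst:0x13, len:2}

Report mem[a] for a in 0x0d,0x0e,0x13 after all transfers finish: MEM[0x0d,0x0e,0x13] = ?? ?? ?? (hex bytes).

[0] 0x17->0x13 len=2 : b1 2d
[1] 0x13->0x03 len=8 : b1 2d ef 29 b1 2d 3d 1d
[2] 0x0f->0x16 len=3 : 45 6c d9
[3] 0x19->0x0c len=4 : 3d 1d 0c cc
[4] 0x08->0x13 len=2 : 2d 3d
query mem[0x0d]=0x1d, mem[0x0e]=0x0c, mem[0x13]=0x2d

MEM[0x0d,0x0e,0x13] = 1d 0c 2d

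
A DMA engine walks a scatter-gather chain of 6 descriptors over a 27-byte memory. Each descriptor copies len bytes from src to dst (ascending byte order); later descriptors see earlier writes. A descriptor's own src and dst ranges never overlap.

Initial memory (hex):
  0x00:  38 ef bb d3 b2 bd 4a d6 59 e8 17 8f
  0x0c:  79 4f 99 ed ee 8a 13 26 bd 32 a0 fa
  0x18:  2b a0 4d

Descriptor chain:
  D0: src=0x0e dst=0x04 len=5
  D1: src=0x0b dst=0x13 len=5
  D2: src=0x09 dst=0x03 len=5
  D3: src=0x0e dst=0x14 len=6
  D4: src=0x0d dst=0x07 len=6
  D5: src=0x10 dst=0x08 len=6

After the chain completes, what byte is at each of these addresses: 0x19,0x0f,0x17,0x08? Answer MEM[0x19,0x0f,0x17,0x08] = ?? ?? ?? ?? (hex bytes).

MEM[0x19,0x0f,0x17,0x08] = 8f ed 8a ee

  after D0: wrote 5B at 0x04 = 99edee8a13
  after D1: wrote 5B at 0x13 = 8f794f99ed
  after D2: wrote 5B at 0x03 = e8178f794f
  after D3: wrote 6B at 0x14 = 99edee8a138f
  after D4: wrote 6B at 0x07 = 4f99edee8a13
  after D5: wrote 6B at 0x08 = ee8a138f99ed
query mem[0x19]=0x8f, mem[0x0f]=0xed, mem[0x17]=0x8a, mem[0x08]=0xee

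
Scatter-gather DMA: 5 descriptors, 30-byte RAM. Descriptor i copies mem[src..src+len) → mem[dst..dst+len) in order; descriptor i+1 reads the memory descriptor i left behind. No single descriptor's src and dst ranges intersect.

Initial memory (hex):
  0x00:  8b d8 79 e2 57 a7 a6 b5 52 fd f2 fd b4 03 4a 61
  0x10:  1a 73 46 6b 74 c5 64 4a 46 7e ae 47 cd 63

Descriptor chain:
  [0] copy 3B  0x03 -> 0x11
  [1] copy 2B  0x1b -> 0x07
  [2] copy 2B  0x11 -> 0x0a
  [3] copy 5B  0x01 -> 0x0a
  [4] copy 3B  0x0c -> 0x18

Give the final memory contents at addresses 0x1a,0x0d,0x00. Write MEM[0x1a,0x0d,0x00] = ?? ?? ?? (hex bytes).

MEM[0x1a,0x0d,0x00] = a7 57 8b

  after D0: wrote 3B at 0x11 = e257a7
  after D1: wrote 2B at 0x07 = 47cd
  after D2: wrote 2B at 0x0a = e257
  after D3: wrote 5B at 0x0a = d879e257a7
  after D4: wrote 3B at 0x18 = e257a7
query mem[0x1a]=0xa7, mem[0x0d]=0x57, mem[0x00]=0x8b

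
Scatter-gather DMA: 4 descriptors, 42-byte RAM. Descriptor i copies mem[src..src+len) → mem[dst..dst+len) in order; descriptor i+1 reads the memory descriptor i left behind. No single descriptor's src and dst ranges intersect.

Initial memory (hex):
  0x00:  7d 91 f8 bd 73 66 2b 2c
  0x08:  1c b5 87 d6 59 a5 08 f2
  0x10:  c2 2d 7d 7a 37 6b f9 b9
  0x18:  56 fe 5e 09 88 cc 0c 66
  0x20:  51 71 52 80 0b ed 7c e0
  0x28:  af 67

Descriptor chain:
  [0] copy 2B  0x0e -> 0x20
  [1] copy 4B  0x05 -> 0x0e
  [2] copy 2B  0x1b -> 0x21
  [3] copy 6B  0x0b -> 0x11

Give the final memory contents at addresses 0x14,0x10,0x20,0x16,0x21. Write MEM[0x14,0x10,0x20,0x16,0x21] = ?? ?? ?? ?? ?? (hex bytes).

D0: mem[0x20..0x21] <- [08 f2]
D1: mem[0x0e..0x11] <- [66 2b 2c 1c]
D2: mem[0x21..0x22] <- [09 88]
D3: mem[0x11..0x16] <- [d6 59 a5 66 2b 2c]
query mem[0x14]=0x66, mem[0x10]=0x2c, mem[0x20]=0x08, mem[0x16]=0x2c, mem[0x21]=0x09

MEM[0x14,0x10,0x20,0x16,0x21] = 66 2c 08 2c 09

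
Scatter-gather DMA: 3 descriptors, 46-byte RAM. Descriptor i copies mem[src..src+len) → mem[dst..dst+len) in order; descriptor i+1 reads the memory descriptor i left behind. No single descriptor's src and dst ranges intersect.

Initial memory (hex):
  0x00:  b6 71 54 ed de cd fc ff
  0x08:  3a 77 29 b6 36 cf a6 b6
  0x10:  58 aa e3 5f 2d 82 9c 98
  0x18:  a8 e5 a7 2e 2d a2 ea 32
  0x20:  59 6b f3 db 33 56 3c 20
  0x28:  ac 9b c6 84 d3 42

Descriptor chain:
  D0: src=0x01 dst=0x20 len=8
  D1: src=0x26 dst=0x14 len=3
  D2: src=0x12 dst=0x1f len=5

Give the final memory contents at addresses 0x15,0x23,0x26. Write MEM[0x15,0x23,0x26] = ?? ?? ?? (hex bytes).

D0: mem[0x20..0x27] <- [71 54 ed de cd fc ff 3a]
D1: mem[0x14..0x16] <- [ff 3a ac]
D2: mem[0x1f..0x23] <- [e3 5f ff 3a ac]
query mem[0x15]=0x3a, mem[0x23]=0xac, mem[0x26]=0xff

MEM[0x15,0x23,0x26] = 3a ac ff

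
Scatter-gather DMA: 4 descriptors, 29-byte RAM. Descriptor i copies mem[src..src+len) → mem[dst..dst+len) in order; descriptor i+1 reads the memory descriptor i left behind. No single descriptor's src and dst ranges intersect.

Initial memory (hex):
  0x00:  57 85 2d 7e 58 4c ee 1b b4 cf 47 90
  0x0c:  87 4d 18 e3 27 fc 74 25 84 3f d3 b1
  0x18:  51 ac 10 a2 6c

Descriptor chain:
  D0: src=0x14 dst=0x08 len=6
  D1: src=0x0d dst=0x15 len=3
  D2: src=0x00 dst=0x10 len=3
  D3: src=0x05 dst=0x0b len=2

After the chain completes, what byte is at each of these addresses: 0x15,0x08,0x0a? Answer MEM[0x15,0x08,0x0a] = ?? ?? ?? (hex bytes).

MEM[0x15,0x08,0x0a] = ac 84 d3

#0 dst[0x08+6] := {0x84,0x3f,0xd3,0xb1,0x51,0xac}
#1 dst[0x15+3] := {0xac,0x18,0xe3}
#2 dst[0x10+3] := {0x57,0x85,0x2d}
#3 dst[0x0b+2] := {0x4c,0xee}
query mem[0x15]=0xac, mem[0x08]=0x84, mem[0x0a]=0xd3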